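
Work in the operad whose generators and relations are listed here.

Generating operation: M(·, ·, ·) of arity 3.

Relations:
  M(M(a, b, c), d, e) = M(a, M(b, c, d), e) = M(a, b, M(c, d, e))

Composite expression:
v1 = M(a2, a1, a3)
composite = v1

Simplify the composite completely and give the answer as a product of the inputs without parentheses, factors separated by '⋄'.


a2 ⋄ a1 ⋄ a3

All parenthesizations of M agree; list the a-inputs left to right.
M(a2, a1, a3) unparenthesizes to a2 ⋄ a1 ⋄ a3


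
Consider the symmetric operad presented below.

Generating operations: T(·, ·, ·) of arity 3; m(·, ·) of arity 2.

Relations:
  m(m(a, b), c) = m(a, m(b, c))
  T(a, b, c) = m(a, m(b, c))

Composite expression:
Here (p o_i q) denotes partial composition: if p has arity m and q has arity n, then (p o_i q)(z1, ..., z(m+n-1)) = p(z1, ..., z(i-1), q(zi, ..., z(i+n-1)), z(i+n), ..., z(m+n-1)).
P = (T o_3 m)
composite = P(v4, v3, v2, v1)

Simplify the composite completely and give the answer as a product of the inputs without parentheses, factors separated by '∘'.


v4 ∘ v3 ∘ v2 ∘ v1


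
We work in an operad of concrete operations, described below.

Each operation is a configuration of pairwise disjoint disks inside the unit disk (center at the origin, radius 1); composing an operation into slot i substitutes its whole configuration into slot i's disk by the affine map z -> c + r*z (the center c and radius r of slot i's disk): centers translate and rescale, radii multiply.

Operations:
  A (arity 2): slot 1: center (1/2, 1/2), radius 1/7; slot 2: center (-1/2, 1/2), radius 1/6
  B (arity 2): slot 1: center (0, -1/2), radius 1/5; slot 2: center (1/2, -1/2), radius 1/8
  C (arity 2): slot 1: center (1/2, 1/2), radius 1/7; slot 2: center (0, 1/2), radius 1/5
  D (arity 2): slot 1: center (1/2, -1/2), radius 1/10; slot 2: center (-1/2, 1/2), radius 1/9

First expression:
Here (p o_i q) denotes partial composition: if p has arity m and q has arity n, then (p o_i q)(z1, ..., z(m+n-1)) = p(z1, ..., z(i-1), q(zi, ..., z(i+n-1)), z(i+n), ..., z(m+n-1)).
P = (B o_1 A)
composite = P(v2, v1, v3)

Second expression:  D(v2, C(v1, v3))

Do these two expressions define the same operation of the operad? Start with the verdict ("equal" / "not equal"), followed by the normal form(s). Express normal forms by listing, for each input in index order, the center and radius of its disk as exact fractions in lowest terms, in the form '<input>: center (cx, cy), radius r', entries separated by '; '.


In normal form, the first expression is v1: center (-1/10, -2/5), radius 1/30; v2: center (1/10, -2/5), radius 1/35; v3: center (1/2, -1/2), radius 1/8
In normal form, the second expression is v1: center (-4/9, 5/9), radius 1/63; v2: center (1/2, -1/2), radius 1/10; v3: center (-1/2, 5/9), radius 1/45
Distinct normal forms: not equal.

not equal: they reduce to v1: center (-1/10, -2/5), radius 1/30; v2: center (1/10, -2/5), radius 1/35; v3: center (1/2, -1/2), radius 1/8 and v1: center (-4/9, 5/9), radius 1/63; v2: center (1/2, -1/2), radius 1/10; v3: center (-1/2, 5/9), radius 1/45


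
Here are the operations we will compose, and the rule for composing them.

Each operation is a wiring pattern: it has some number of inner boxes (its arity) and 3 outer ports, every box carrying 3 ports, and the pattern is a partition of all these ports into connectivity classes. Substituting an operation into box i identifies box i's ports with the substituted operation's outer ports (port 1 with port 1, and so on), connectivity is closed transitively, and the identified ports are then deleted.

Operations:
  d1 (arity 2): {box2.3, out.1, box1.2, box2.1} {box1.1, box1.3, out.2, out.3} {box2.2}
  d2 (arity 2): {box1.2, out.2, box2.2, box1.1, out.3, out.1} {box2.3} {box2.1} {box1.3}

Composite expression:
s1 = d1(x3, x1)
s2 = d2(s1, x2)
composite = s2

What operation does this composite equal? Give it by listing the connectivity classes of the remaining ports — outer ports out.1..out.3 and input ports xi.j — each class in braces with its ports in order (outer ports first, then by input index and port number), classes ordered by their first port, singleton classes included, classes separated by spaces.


{out.1, out.2, out.3, x1.1, x1.3, x2.2, x3.1, x3.2, x3.3} {x1.2} {x2.1} {x2.3}

Reachability decides: close wires over d2-identified ports.
composing d1 on (x3, x1), with out.j its own outer ports: {out.1, x1.1, x1.3, x3.2} {out.2, out.3, x3.1, x3.3} {x1.2}
composing d2 on (x3, x1, x2), with out.j its own outer ports: {out.1, out.2, out.3, x1.1, x1.3, x2.2, x3.1, x3.2, x3.3} {x1.2} {x2.1} {x2.3}


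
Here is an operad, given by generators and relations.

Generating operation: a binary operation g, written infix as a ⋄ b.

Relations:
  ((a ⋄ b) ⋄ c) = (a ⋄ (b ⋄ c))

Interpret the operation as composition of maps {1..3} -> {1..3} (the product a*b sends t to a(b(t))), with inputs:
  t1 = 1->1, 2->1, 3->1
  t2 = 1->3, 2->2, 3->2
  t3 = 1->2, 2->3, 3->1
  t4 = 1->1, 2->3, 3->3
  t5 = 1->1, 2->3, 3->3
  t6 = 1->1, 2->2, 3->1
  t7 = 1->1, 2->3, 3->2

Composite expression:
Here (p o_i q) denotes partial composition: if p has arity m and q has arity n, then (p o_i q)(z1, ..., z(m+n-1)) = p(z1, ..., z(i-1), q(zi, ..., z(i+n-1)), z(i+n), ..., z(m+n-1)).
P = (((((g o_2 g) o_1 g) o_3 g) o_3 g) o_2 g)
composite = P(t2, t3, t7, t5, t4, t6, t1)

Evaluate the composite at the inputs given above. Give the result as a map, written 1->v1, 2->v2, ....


1->2, 2->2, 3->2

(t3 ⋄ t7) = 1->2, 2->1, 3->3
(t2 ⋄ (t3 ⋄ t7)) = 1->2, 2->3, 3->2
(t5 ⋄ t4) = 1->1, 2->3, 3->3
((t5 ⋄ t4) ⋄ t6) = 1->1, 2->3, 3->1
(((t5 ⋄ t4) ⋄ t6) ⋄ t1) = 1->1, 2->1, 3->1
((t2 ⋄ (t3 ⋄ t7)) ⋄ (((t5 ⋄ t4) ⋄ t6) ⋄ t1)) = 1->2, 2->2, 3->2


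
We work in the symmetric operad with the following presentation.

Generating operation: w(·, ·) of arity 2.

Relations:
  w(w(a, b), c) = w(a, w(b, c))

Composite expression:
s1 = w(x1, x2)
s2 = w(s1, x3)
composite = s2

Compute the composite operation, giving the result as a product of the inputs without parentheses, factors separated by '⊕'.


x1 ⊕ x2 ⊕ x3


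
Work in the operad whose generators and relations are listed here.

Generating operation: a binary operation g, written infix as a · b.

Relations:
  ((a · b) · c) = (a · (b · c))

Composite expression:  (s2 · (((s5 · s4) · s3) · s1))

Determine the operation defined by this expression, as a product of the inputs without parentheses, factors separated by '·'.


s2 · s5 · s4 · s3 · s1

All parenthesizations of g agree; list the s-inputs left to right.
(s5 · s4) unparenthesizes to s5 · s4
((s5 · s4) · s3) unparenthesizes to s5 · s4 · s3
(((s5 · s4) · s3) · s1) unparenthesizes to s5 · s4 · s3 · s1
(s2 · (((s5 · s4) · s3) · s1)) unparenthesizes to s2 · s5 · s4 · s3 · s1


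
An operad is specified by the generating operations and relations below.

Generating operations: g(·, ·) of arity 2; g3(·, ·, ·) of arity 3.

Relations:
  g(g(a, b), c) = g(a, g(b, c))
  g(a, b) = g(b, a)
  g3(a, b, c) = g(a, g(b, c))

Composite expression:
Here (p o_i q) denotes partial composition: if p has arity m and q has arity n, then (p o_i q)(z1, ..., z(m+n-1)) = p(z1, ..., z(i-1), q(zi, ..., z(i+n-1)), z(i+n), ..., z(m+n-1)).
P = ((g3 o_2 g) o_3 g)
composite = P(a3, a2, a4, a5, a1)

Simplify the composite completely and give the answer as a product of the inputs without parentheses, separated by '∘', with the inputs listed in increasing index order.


Both nesting and order wash out for g3; what remains is which a's occur.
g(a4, a5) collapses to a4 ∘ a5
g(a2, g(a4, a5)) collapses to a2 ∘ a4 ∘ a5
g3(a3, g(a2, g(a4, a5)), a1) collapses to a3 ∘ a2 ∘ a4 ∘ a5 ∘ a1
sorting the factors by input index: a1 ∘ a2 ∘ a3 ∘ a4 ∘ a5

a1 ∘ a2 ∘ a3 ∘ a4 ∘ a5


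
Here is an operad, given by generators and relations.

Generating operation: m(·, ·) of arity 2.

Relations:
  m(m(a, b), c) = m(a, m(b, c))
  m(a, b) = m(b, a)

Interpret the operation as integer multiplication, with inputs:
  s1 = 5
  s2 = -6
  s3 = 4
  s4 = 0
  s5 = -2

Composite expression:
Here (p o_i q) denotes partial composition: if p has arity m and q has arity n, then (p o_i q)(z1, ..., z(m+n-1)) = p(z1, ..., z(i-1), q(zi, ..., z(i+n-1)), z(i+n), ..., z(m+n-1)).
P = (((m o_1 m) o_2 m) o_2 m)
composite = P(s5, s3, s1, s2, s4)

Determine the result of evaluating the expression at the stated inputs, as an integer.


0

m(s3, s1) = 20
m(m(s3, s1), s2) = -120
m(s5, m(m(s3, s1), s2)) = 240
m(m(s5, m(m(s3, s1), s2)), s4) = 0


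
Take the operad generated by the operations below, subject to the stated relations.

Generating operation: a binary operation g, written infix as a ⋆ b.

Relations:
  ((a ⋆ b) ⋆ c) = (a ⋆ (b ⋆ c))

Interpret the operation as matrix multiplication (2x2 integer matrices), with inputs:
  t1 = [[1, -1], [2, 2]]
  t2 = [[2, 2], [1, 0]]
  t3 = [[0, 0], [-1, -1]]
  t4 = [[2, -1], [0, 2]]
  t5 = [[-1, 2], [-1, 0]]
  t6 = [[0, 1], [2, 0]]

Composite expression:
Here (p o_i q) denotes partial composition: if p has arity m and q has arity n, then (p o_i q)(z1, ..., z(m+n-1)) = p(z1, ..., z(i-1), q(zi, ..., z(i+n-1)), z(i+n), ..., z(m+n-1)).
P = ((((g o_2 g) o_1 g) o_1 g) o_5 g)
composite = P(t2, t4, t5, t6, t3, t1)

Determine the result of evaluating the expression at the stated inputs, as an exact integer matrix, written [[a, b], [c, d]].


[[18, 6], [3, 1]]

(t2 ⋆ t4) = [[4, 2], [2, -1]]
((t2 ⋆ t4) ⋆ t5) = [[-6, 8], [-1, 4]]
(t3 ⋆ t1) = [[0, 0], [-3, -1]]
(t6 ⋆ (t3 ⋆ t1)) = [[-3, -1], [0, 0]]
(((t2 ⋆ t4) ⋆ t5) ⋆ (t6 ⋆ (t3 ⋆ t1))) = [[18, 6], [3, 1]]


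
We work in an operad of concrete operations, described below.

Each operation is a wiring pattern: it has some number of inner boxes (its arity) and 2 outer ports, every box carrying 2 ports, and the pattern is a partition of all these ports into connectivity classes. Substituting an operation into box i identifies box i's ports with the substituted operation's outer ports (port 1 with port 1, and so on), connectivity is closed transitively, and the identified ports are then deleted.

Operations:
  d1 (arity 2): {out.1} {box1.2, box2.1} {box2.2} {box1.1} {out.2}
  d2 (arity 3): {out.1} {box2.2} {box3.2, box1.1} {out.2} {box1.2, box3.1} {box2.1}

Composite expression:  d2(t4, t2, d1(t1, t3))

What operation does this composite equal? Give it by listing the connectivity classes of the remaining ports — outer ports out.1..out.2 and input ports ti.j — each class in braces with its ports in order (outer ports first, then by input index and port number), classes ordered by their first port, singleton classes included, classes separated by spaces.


{out.1} {out.2} {t1.1} {t1.2, t3.1} {t2.1} {t2.2} {t3.2} {t4.1} {t4.2}

Reachability decides: close wires over d2-identified ports.
stage d1: inputs (t1, t3), connectivity {out.1} {out.2} {t1.1} {t1.2, t3.1} {t3.2}, out.j its boundary
stage d2: inputs (t4, t2, t1, t3), connectivity {out.1} {out.2} {t1.1} {t1.2, t3.1} {t2.1} {t2.2} {t3.2} {t4.1} {t4.2}, out.j its boundary


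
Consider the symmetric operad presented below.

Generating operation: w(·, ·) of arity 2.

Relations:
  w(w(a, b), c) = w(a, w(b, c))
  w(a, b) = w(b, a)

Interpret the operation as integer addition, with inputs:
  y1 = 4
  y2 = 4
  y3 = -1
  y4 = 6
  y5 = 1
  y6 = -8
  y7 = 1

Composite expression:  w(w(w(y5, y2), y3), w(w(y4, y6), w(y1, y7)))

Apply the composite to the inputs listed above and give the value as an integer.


7

w(y5, y2) = 5
w(w(y5, y2), y3) = 4
w(y4, y6) = -2
w(y1, y7) = 5
w(w(y4, y6), w(y1, y7)) = 3
w(w(w(y5, y2), y3), w(w(y4, y6), w(y1, y7))) = 7


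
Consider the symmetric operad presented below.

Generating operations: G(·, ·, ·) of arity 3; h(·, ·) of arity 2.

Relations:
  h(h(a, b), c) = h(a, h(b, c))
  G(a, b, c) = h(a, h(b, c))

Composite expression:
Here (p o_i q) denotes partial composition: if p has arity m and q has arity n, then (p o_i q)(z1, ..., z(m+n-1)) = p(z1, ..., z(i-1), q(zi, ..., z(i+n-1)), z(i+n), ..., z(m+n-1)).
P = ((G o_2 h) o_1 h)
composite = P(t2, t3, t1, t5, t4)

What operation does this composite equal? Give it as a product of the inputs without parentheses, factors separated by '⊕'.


t2 ⊕ t3 ⊕ t1 ⊕ t5 ⊕ t4


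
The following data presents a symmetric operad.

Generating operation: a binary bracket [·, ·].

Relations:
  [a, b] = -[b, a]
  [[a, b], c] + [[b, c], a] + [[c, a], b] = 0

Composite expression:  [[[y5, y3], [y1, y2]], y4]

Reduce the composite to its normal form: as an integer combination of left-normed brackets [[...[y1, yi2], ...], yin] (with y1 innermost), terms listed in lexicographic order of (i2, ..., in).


[[[[y1, y2], y3], y5], y4] - [[[[y1, y2], y5], y3], y4]

In the tensor algebra, words opening y1 carry the y1-anchored form.
Composite bracket: [[[y5, y3], [y1, y2]], y4]
Each bracket splits as ab - ba, giving 16 signed words (2^4 = 16).
Collect the words opening with y1:
  y1y2y3y5y4 (sign +1) contributes +[[[[y1, y2], y3], y5], y4]
  y1y2y5y3y4 (sign -1) contributes -[[[[y1, y2], y5], y3], y4]


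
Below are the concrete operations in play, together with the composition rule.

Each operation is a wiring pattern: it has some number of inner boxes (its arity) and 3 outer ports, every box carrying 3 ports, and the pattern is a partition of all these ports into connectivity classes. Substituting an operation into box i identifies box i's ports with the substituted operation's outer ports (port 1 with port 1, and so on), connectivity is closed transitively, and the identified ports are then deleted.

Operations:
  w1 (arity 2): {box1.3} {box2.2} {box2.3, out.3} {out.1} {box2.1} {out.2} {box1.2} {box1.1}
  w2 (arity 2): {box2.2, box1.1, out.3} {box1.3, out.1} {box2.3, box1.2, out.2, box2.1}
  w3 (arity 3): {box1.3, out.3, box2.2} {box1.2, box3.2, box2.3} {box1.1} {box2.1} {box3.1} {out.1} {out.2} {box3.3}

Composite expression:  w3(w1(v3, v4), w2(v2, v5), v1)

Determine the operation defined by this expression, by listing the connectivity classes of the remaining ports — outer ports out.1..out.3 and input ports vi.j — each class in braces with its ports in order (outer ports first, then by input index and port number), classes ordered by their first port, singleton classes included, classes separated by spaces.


{out.1} {out.2} {out.3, v2.2, v4.3, v5.1, v5.3} {v1.1} {v1.2, v2.1, v5.2} {v1.3} {v2.3} {v3.1} {v3.2} {v3.3} {v4.1} {v4.2}

Treat the ports identified at w3 as solder joints: merge, then drop.
w1 over (v3, v4) gives {out.1} {out.2} {out.3, v4.3} {v3.1} {v3.2} {v3.3} {v4.1} {v4.2}, out.j being that stage's outer ports
w2 over (v2, v5) gives {out.1, v2.3} {out.2, v2.2, v5.1, v5.3} {out.3, v2.1, v5.2}, out.j being that stage's outer ports
w3 over (v3, v4, v2, v5, v1) gives {out.1} {out.2} {out.3, v2.2, v4.3, v5.1, v5.3} {v1.1} {v1.2, v2.1, v5.2} {v1.3} {v2.3} {v3.1} {v3.2} {v3.3} {v4.1} {v4.2}, out.j being that stage's outer ports


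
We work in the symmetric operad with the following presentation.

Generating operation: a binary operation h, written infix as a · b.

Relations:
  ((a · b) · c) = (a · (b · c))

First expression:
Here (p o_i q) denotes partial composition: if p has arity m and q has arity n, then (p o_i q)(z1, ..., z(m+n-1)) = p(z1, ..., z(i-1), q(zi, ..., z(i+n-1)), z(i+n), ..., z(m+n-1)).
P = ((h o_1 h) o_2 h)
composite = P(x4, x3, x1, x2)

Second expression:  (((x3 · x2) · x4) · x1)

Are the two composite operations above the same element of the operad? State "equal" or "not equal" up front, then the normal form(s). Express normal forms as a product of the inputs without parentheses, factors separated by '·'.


not equal — first x4 · x3 · x1 · x2, second x3 · x2 · x4 · x1

Reducing the first expression gives x4 · x3 · x1 · x2
Reducing the second expression gives x3 · x2 · x4 · x1
No match — not equal.


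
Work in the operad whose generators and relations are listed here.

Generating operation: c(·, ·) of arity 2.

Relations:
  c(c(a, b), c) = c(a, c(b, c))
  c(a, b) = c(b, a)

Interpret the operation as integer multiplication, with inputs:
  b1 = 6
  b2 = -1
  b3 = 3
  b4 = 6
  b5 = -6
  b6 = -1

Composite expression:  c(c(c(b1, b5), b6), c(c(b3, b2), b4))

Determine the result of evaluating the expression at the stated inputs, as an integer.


c(b1, b5) = -36
c(c(b1, b5), b6) = 36
c(b3, b2) = -3
c(c(b3, b2), b4) = -18
c(c(c(b1, b5), b6), c(c(b3, b2), b4)) = -648

-648


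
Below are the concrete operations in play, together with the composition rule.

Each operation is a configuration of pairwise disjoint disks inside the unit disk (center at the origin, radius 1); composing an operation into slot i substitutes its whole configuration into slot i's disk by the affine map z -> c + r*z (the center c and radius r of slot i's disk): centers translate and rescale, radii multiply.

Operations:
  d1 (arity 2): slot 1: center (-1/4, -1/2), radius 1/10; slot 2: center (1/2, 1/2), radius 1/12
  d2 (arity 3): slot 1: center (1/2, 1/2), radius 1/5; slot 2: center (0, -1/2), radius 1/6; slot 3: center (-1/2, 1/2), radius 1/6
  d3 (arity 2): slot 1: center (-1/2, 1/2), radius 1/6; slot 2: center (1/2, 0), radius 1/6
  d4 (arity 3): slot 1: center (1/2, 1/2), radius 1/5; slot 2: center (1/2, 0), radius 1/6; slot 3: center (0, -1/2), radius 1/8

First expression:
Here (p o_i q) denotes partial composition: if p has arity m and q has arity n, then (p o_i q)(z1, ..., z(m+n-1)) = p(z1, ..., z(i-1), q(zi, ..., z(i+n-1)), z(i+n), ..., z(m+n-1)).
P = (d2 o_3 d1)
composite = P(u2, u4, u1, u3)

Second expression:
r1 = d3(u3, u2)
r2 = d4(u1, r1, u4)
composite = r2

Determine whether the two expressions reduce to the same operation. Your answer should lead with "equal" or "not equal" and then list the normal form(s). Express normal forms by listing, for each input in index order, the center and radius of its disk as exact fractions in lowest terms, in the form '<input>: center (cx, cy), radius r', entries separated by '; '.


In normal form, the first expression is u1: center (-13/24, 5/12), radius 1/60; u2: center (1/2, 1/2), radius 1/5; u3: center (-5/12, 7/12), radius 1/72; u4: center (0, -1/2), radius 1/6
In normal form, the second expression is u1: center (1/2, 1/2), radius 1/5; u2: center (7/12, 0), radius 1/36; u3: center (5/12, 1/12), radius 1/36; u4: center (0, -1/2), radius 1/8
Distinct normal forms: not equal.

not equal — first u1: center (-13/24, 5/12), radius 1/60; u2: center (1/2, 1/2), radius 1/5; u3: center (-5/12, 7/12), radius 1/72; u4: center (0, -1/2), radius 1/6, second u1: center (1/2, 1/2), radius 1/5; u2: center (7/12, 0), radius 1/36; u3: center (5/12, 1/12), radius 1/36; u4: center (0, -1/2), radius 1/8


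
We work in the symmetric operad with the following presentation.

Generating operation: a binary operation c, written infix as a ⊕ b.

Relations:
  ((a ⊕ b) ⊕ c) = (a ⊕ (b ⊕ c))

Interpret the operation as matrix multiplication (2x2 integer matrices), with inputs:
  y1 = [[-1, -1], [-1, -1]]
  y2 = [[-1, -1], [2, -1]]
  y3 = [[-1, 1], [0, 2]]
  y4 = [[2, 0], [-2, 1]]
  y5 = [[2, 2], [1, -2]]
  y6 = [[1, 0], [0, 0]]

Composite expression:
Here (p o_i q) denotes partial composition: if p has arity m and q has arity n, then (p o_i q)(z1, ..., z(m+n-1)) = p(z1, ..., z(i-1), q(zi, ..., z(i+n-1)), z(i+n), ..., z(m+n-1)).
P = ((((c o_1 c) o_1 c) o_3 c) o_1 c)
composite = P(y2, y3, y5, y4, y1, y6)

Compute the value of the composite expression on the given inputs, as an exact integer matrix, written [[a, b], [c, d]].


[[10, 0], [4, 0]]


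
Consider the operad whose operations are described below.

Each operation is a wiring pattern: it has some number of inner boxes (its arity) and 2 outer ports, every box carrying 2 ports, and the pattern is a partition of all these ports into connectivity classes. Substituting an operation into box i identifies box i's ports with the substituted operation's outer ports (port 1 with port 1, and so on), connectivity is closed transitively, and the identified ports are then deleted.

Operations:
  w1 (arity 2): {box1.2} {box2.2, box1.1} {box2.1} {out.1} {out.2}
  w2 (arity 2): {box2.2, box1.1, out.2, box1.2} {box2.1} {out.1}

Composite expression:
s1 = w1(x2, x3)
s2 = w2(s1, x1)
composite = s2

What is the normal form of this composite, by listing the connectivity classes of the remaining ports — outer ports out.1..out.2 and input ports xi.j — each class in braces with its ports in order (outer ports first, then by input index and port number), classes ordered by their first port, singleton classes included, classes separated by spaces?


{out.1} {out.2, x1.2} {x1.1} {x2.1, x3.2} {x2.2} {x3.1}

Treat the ports identified at w2 as solder joints: merge, then drop.
through w1, on inputs (x2, x3): {out.1} {out.2} {x2.1, x3.2} {x2.2} {x3.1} (out.j = stage outer ports)
through w2, on inputs (x2, x3, x1): {out.1} {out.2, x1.2} {x1.1} {x2.1, x3.2} {x2.2} {x3.1} (out.j = stage outer ports)


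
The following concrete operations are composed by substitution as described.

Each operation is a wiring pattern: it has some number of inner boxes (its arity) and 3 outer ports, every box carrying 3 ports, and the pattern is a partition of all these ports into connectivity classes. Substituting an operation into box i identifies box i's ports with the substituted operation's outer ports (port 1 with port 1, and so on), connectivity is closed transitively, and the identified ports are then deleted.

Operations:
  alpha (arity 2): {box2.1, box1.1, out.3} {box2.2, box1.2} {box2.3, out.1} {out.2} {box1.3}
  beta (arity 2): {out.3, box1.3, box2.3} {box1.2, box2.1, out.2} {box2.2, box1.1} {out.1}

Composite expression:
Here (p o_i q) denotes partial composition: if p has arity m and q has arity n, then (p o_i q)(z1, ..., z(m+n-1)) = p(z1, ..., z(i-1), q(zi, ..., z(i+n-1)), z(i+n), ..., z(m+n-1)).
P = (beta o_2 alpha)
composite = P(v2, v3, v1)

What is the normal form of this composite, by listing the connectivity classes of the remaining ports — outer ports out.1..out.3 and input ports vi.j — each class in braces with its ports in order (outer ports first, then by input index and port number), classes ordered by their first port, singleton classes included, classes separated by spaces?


{out.1} {out.2, v1.3, v2.2} {out.3, v1.1, v2.3, v3.1} {v1.2, v3.2} {v2.1} {v3.3}

Substituting into beta glues patterns; closure does the rest.
after alpha, the pattern on (v3, v1) reads {out.1, v1.3} {out.2} {out.3, v1.1, v3.1} {v1.2, v3.2} {v3.3} (out.j = its outer ports)
after beta, the pattern on (v2, v3, v1) reads {out.1} {out.2, v1.3, v2.2} {out.3, v1.1, v2.3, v3.1} {v1.2, v3.2} {v2.1} {v3.3} (out.j = its outer ports)


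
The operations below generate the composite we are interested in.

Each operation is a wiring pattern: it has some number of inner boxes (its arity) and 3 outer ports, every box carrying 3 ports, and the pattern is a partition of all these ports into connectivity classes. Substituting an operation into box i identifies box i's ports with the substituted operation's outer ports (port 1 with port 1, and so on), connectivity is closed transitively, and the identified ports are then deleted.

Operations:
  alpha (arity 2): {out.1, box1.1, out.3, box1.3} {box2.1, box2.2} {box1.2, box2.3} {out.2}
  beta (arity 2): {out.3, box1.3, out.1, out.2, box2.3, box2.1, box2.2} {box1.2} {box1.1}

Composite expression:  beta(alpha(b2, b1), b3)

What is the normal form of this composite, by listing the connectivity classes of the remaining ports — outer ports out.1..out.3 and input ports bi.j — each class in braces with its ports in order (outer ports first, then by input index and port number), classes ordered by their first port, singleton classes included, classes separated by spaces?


{out.1, out.2, out.3, b2.1, b2.3, b3.1, b3.2, b3.3} {b1.1, b1.2} {b1.3, b2.2}

Connectivity passes through glued beta-boundaries; trace each wire chain.
alpha over (b2, b1) gives {out.1, out.3, b2.1, b2.3} {out.2} {b1.1, b1.2} {b1.3, b2.2}, out.j being that stage's outer ports
beta over (b2, b1, b3) gives {out.1, out.2, out.3, b2.1, b2.3, b3.1, b3.2, b3.3} {b1.1, b1.2} {b1.3, b2.2}, out.j being that stage's outer ports


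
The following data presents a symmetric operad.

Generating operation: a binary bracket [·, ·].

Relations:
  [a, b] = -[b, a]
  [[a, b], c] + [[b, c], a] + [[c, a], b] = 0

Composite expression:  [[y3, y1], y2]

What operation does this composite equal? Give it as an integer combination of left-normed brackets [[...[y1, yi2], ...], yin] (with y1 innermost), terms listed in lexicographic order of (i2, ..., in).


Antisymmetry and Jacobi reduce to y1-anchored left-normed brackets.
Composite bracket: [[y3, y1], y2]
Under [a, b] = ab - ba we get 4 signed associative words (2^2 = 4).
Collect the words opening with y1:
  the word y1y3y2 carries sign -1 and contributes -[[y1, y3], y2]

-[[y1, y3], y2]


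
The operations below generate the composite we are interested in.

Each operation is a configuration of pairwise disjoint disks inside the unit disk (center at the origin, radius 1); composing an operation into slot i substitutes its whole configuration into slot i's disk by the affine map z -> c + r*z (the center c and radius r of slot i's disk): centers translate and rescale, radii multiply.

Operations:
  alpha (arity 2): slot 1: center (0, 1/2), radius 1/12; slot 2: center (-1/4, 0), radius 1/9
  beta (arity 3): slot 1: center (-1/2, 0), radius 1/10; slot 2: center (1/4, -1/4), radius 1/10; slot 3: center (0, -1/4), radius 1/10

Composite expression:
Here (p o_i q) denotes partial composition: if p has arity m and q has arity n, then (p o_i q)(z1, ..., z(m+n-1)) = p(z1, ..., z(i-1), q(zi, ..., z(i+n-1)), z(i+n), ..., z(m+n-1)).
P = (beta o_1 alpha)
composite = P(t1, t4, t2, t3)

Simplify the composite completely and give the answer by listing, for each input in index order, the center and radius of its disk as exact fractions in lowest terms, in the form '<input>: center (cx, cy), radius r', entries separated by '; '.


t1: center (-1/2, 1/20), radius 1/120; t2: center (1/4, -1/4), radius 1/10; t3: center (0, -1/4), radius 1/10; t4: center (-21/40, 0), radius 1/90

Affine substitution under beta: radii multiply and t-centers shift.
t1 passes through 2 substitutions, ending at center (-1/2, 1/20), radius 1/120
t4 passes through 2 substitutions, ending at center (-21/40, 0), radius 1/90
t2 passes through 1 substitution, ending at center (1/4, -1/4), radius 1/10
t3 passes through 1 substitution, ending at center (0, -1/4), radius 1/10


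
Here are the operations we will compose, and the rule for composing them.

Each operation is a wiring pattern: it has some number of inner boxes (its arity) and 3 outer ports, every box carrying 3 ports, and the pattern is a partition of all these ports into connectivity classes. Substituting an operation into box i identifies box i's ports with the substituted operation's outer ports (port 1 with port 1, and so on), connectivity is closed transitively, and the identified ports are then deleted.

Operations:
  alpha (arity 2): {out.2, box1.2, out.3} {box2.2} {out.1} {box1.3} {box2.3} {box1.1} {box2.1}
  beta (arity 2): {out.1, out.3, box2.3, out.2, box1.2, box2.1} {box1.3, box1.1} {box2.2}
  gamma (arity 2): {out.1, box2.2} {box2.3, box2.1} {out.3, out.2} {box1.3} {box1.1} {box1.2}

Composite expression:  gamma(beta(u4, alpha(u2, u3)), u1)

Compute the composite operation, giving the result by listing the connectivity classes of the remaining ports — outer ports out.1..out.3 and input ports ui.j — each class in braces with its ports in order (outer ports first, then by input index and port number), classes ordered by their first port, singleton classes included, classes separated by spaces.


Substituting into gamma glues patterns; closure does the rest.
alpha over (u2, u3) gives {out.1} {out.2, out.3, u2.2} {u2.1} {u2.3} {u3.1} {u3.2} {u3.3}, out.j being that stage's outer ports
beta over (u4, u2, u3) gives {out.1, out.2, out.3, u2.2, u4.2} {u2.1} {u2.3} {u3.1} {u3.2} {u3.3} {u4.1, u4.3}, out.j being that stage's outer ports
gamma over (u4, u2, u3, u1) gives {out.1, u1.2} {out.2, out.3} {u1.1, u1.3} {u2.1} {u2.2, u4.2} {u2.3} {u3.1} {u3.2} {u3.3} {u4.1, u4.3}, out.j being that stage's outer ports

{out.1, u1.2} {out.2, out.3} {u1.1, u1.3} {u2.1} {u2.2, u4.2} {u2.3} {u3.1} {u3.2} {u3.3} {u4.1, u4.3}


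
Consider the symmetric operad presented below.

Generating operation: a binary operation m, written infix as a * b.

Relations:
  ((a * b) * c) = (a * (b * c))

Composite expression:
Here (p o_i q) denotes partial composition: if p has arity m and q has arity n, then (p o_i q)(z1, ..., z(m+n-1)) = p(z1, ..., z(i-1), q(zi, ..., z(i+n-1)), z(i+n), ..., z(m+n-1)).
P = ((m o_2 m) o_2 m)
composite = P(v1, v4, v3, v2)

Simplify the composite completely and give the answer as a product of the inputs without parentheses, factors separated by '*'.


v1 * v4 * v3 * v2

All parenthesizations of m agree; list the v-inputs left to right.
(v4 * v3) reduces to v4 * v3
((v4 * v3) * v2) reduces to v4 * v3 * v2
(v1 * ((v4 * v3) * v2)) reduces to v1 * v4 * v3 * v2


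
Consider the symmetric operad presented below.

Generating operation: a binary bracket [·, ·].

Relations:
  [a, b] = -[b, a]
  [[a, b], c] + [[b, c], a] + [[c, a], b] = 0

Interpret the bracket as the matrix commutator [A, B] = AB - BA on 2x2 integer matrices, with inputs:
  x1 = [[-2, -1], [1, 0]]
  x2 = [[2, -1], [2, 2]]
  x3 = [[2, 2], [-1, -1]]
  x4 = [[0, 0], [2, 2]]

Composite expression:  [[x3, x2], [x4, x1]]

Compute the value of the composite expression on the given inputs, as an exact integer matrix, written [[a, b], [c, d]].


[[18, 24], [-12, -18]]

[x3, x2] = [[3, -3], [-6, -3]]
[x4, x1] = [[2, 2], [-2, -2]]
[[x3, x2], [x4, x1]] = [[18, 24], [-12, -18]]


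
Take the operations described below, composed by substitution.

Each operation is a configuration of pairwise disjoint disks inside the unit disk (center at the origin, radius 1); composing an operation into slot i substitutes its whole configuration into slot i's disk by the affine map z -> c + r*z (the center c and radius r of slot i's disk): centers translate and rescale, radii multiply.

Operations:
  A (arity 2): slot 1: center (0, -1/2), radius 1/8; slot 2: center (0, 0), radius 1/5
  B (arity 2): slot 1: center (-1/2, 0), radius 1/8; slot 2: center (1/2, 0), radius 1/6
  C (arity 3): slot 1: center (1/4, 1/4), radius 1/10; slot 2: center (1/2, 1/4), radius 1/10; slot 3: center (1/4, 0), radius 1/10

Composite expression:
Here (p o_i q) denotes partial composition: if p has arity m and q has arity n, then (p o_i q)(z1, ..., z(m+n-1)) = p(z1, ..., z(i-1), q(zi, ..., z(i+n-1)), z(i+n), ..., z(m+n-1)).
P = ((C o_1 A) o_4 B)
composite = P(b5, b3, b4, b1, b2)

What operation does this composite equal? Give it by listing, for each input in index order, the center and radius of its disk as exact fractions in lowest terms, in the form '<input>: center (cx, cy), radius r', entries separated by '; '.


b1: center (1/5, 0), radius 1/80; b2: center (3/10, 0), radius 1/60; b3: center (1/4, 1/4), radius 1/50; b4: center (1/2, 1/4), radius 1/10; b5: center (1/4, 1/5), radius 1/80

Affine substitution under C: radii multiply and b-centers shift.
for b5, the 2-step affine chain lands on center (1/4, 1/5), radius 1/80
for b3, the 2-step affine chain lands on center (1/4, 1/4), radius 1/50
for b4, the 1-step affine chain lands on center (1/2, 1/4), radius 1/10
for b1, the 2-step affine chain lands on center (1/5, 0), radius 1/80
for b2, the 2-step affine chain lands on center (3/10, 0), radius 1/60


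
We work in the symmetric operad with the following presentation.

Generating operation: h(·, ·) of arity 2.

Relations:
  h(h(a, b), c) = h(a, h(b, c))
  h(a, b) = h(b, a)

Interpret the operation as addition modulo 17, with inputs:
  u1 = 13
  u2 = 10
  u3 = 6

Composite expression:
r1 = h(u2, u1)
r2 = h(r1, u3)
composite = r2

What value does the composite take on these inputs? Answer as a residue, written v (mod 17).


h(u2, u1) = 6
h(h(u2, u1), u3) = 12

12 (mod 17)


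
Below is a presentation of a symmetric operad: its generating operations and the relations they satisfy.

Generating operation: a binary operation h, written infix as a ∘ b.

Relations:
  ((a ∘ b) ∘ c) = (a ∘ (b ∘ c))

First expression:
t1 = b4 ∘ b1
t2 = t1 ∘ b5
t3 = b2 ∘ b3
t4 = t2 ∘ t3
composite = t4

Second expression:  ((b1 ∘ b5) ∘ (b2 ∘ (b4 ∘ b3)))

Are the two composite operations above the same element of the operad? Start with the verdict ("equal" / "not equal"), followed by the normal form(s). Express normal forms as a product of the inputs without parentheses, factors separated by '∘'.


not equal: they reduce to b4 ∘ b1 ∘ b5 ∘ b2 ∘ b3 and b1 ∘ b5 ∘ b2 ∘ b4 ∘ b3

In normal form, the first expression is b4 ∘ b1 ∘ b5 ∘ b2 ∘ b3
In normal form, the second expression is b1 ∘ b5 ∘ b2 ∘ b4 ∘ b3
They disagree, so not equal.


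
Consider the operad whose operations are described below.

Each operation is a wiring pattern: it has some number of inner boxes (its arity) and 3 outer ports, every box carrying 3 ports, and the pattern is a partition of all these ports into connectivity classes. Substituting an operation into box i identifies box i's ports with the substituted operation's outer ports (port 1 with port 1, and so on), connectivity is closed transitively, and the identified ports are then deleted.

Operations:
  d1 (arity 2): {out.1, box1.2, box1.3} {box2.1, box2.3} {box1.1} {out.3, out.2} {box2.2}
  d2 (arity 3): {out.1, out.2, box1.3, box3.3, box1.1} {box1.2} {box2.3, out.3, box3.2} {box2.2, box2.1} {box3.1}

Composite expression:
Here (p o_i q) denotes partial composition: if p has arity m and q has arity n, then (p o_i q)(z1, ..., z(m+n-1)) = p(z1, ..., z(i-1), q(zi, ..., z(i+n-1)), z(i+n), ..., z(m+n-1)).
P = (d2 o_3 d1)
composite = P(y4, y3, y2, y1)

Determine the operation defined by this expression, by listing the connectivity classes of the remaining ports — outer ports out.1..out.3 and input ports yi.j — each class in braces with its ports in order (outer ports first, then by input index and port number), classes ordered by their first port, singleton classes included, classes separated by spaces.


{out.1, out.2, out.3, y3.3, y4.1, y4.3} {y1.1, y1.3} {y1.2} {y2.1} {y2.2, y2.3} {y3.1, y3.2} {y4.2}


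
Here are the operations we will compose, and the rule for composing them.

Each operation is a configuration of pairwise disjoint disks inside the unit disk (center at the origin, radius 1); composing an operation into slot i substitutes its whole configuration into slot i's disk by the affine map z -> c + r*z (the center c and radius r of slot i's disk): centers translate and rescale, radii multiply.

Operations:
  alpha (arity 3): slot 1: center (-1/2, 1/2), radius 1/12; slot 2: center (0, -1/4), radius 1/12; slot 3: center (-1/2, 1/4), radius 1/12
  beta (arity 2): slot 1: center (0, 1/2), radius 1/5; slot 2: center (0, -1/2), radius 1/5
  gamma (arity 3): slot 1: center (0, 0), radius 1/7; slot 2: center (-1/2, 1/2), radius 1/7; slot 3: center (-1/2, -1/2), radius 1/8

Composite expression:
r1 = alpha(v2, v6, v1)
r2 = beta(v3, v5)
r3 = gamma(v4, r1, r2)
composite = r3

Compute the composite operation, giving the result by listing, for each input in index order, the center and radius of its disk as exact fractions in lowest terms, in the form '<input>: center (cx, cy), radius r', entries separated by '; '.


Follow each v-input down from gamma: c' goes to c + r*c', radius to r*r'.
input v4: composing its 1 substitution step yields center (0, 0), radius 1/7
input v2: composing its 2 substitution steps yields center (-4/7, 4/7), radius 1/84
input v6: composing its 2 substitution steps yields center (-1/2, 13/28), radius 1/84
input v1: composing its 2 substitution steps yields center (-4/7, 15/28), radius 1/84
input v3: composing its 2 substitution steps yields center (-1/2, -7/16), radius 1/40
input v5: composing its 2 substitution steps yields center (-1/2, -9/16), radius 1/40

v1: center (-4/7, 15/28), radius 1/84; v2: center (-4/7, 4/7), radius 1/84; v3: center (-1/2, -7/16), radius 1/40; v4: center (0, 0), radius 1/7; v5: center (-1/2, -9/16), radius 1/40; v6: center (-1/2, 13/28), radius 1/84


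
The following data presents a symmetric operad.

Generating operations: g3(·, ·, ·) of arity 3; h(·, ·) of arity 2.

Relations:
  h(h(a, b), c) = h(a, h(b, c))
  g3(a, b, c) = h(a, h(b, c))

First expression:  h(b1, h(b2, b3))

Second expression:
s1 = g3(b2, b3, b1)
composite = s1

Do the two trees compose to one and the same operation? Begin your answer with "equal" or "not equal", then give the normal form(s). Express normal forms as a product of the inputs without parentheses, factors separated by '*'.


The first composite normalizes to b1 * b2 * b3
The second composite normalizes to b2 * b3 * b1
Distinct normal forms: not equal.

not equal — first b1 * b2 * b3, second b2 * b3 * b1


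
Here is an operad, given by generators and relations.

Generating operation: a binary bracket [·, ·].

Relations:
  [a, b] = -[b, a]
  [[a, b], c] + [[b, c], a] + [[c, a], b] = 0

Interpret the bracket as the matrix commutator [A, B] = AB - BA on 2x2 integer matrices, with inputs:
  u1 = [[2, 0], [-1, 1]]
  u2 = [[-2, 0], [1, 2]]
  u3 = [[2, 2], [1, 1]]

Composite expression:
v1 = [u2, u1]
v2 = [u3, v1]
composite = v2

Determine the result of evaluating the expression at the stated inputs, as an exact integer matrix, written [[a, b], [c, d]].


[[-6, 0], [3, 6]]

[u2, u1] = [[0, 0], [-3, 0]]
[u3, [u2, u1]] = [[-6, 0], [3, 6]]


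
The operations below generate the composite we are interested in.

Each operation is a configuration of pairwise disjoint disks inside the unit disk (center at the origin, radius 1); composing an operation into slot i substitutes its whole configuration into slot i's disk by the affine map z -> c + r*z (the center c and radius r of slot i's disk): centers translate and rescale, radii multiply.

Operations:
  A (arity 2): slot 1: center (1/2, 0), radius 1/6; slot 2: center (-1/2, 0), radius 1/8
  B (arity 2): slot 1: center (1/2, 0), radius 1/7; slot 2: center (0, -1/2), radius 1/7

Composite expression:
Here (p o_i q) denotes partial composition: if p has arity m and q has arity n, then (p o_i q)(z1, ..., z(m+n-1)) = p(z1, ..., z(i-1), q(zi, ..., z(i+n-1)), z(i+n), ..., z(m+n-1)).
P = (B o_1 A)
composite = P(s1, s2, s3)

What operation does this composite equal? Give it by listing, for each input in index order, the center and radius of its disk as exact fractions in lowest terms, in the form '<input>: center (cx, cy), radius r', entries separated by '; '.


s1: center (4/7, 0), radius 1/42; s2: center (3/7, 0), radius 1/56; s3: center (0, -1/2), radius 1/7


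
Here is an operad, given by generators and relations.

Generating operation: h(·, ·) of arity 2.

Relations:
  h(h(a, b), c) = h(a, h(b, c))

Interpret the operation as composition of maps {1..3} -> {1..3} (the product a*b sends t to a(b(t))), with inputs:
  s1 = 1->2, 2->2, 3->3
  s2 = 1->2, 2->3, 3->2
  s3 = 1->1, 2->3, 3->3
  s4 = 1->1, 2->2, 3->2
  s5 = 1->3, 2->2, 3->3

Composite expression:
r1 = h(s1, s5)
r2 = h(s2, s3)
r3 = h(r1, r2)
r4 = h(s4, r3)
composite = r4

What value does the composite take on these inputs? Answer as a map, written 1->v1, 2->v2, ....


1->2, 2->2, 3->2

h(s1, s5) = 1->3, 2->2, 3->3
h(s2, s3) = 1->2, 2->2, 3->2
h(h(s1, s5), h(s2, s3)) = 1->2, 2->2, 3->2
h(s4, h(h(s1, s5), h(s2, s3))) = 1->2, 2->2, 3->2


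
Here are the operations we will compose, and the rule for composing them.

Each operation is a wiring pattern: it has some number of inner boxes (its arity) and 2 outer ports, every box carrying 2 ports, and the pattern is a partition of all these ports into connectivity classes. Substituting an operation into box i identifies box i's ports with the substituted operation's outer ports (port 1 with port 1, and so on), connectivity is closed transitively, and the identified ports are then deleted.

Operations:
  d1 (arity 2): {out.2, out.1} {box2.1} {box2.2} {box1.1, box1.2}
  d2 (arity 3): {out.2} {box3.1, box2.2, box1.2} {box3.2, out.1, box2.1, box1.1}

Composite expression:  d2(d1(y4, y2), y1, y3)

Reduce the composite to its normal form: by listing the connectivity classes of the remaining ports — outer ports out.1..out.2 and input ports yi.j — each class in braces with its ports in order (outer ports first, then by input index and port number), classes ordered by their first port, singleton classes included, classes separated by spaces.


{out.1, y1.1, y1.2, y3.1, y3.2} {out.2} {y2.1} {y2.2} {y4.1, y4.2}

Treat the ports identified at d2 as solder joints: merge, then drop.
through d1, on inputs (y4, y2): {out.1, out.2} {y2.1} {y2.2} {y4.1, y4.2} (out.j = stage outer ports)
through d2, on inputs (y4, y2, y1, y3): {out.1, y1.1, y1.2, y3.1, y3.2} {out.2} {y2.1} {y2.2} {y4.1, y4.2} (out.j = stage outer ports)
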